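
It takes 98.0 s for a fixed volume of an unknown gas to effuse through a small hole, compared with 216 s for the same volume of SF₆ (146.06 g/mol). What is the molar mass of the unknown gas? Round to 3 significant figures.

30.1 g/mol

From Graham's law, t_X/t_SF₆ = √(M_X/M_SF₆).
98.0/216 = 0.4537 = √(M_X/146.06)
M_X = 146.06 × 0.4537² = 146.06 × 0.2058 = 30.1 g/mol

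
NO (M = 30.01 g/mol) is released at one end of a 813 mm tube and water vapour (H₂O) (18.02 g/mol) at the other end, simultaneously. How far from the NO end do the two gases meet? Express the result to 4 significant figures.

In equal time, each gas travels a distance ∝ its rate ∝ 1/√M, so d_NO/d_H₂O = √(M_H₂O/M_NO) = √(18.02/30.01) = 0.7749.
With d_NO + d_H₂O = 813 mm, d_H₂O = 813/(1 + 0.7749) = 458.1 mm.
d_NO = 813 − 458.1 = 354.9 mm.

354.9 mm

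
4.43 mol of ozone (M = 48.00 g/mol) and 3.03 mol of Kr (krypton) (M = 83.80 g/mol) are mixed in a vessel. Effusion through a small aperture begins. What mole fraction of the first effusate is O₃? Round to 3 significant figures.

Effusion rate of each component ∝ n_i/√M_i (partial pressure × 1/√M).
x_O₃(eff) = (n_O₃/√M_O₃) / (n_O₃/√M_O₃ + n_Kr/√M_Kr)
= (4.43/√48.00) / (4.43/√48.00 + 3.03/√83.80) = 0.6394/(0.6394 + 0.3310) = 0.659.

0.659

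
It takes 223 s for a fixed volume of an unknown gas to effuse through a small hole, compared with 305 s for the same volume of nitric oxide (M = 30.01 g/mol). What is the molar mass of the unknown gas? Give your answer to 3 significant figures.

Graham's law gives t_X/t_NO = √(M_X/M_NO).
223/305 = 0.7311 = √(M_X/30.01)
M_X = 30.01 × 0.7311² = 30.01 × 0.5346 = 16.0 g/mol

16.0 g/mol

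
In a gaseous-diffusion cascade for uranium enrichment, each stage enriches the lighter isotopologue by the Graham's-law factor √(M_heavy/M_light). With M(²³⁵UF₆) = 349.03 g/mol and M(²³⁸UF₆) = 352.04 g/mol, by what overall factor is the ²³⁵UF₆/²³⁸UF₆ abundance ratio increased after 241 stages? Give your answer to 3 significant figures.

After 241 stages the ratio has grown by (√(352.04/349.03))^241 = (352.04/349.03)^(241/2).
= 1.00862^(241/2) = 2.81.

2.81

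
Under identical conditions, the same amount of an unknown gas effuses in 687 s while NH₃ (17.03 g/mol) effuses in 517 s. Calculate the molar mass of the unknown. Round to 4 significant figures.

Since effusion rate ∝ 1/√M, t_X/t_NH₃ = √(M_X/M_NH₃).
687/517 = 1.329 = √(M_X/17.03)
M_X = 17.03 × 1.329² = 17.03 × 1.766 = 30.07 g/mol

30.07 g/mol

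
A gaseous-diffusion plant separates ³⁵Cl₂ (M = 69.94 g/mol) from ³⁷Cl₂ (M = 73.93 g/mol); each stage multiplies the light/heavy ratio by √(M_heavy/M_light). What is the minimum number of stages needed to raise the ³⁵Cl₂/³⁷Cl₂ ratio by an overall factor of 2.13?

With α = √(73.93/69.94) per stage, ln α = ½ ln(1.05705) = 0.02774.
Need α^N ≥ 2.13 ⇒ N ≥ ln(2.13) / ln α = 0.7561 / 0.02774 = 27.26.
Rounding up, N = 28 stages.

28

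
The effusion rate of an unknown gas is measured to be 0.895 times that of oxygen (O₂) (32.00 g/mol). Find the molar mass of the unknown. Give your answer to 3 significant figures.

Using Graham's law: rate_X/rate_O₂ = √(M_O₂/M_X).
0.895 = √(32.00/M_X)
M_X = 32.00 / 0.895² = 32.00 / 0.8010 = 39.9 g/mol

39.9 g/mol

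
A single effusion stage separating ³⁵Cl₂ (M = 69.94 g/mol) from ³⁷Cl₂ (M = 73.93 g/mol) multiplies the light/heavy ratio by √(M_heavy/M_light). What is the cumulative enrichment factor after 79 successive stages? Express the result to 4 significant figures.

8.949

Each stage multiplies the ratio by α = √(73.93/69.94), so after 79 stages the overall factor is α^79 = (73.93/69.94)^(79/2).
= 1.05705^(79/2) = 8.949.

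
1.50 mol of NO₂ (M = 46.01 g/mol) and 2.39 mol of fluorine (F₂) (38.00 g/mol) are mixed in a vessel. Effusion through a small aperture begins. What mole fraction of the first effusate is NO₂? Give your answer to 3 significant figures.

Effusion rate of each component ∝ n_i/√M_i (partial pressure × 1/√M).
Mole fraction of NO₂ in the effusate = (n_NO₂/√M_NO₂) / (n_NO₂/√M_NO₂ + n_F₂/√M_F₂)
= (1.50/√46.01) / (1.50/√46.01 + 2.39/√38.00) = 0.2211/(0.2211 + 0.3877) = 0.363.

0.363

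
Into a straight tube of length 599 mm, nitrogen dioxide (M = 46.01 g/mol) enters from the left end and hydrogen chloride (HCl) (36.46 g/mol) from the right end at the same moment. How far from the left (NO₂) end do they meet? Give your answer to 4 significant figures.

282.1 mm

Graham's law gives d_NO₂/d_HCl = rate_NO₂/rate_HCl = √(M_HCl/M_NO₂) = √(36.46/46.01) = 0.8902.
With d_NO₂ + d_HCl = 599 mm, d_HCl = 599/(1 + 0.8902) = 316.9 mm.
d_NO₂ = 599 − 316.9 = 282.1 mm.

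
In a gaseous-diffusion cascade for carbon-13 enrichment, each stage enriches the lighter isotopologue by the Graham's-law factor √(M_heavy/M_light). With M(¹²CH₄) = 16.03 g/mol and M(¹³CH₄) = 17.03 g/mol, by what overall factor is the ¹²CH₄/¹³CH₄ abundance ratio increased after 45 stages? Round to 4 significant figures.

3.902

After 45 stages the ratio has grown by (√(17.03/16.03))^45 = (17.03/16.03)^(45/2).
= 1.06238^(45/2) = 3.902.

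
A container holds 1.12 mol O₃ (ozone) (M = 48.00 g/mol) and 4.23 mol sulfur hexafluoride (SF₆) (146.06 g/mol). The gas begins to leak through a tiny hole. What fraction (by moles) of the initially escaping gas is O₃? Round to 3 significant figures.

0.316

Each component's effusion rate ∝ (its partial pressure)·(1/√M) ∝ n_i/√M_i.
x_O₃(eff) = (n_O₃/√M_O₃) / (n_O₃/√M_O₃ + n_SF₆/√M_SF₆)
= (1.12/√48.00) / (1.12/√48.00 + 4.23/√146.06) = 0.1617/(0.1617 + 0.3500) = 0.316.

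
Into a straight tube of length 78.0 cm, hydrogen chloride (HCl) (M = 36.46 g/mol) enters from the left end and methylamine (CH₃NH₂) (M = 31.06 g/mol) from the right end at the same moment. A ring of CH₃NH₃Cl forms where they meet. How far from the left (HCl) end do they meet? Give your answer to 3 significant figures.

Distances travelled in equal time are proportional to diffusion rates, so d_HCl/d_CH₃NH₂ = √(M_CH₃NH₂/M_HCl) = √(31.06/36.46) = 0.9230.
With d_HCl + d_CH₃NH₂ = 78.0 cm, d_CH₃NH₂ = 78.0/(1 + 0.9230) = 40.56 cm.
d_HCl = 78.0 − 40.56 = 37.4 cm.

37.4 cm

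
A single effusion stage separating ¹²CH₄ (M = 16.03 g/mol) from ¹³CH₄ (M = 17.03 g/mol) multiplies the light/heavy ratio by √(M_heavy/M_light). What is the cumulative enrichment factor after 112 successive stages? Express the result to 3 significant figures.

29.6

Overall factor = α^112 with α = √(17.03/16.03), i.e. (17.03/16.03)^(112/2).
= 1.06238^56 = 29.6.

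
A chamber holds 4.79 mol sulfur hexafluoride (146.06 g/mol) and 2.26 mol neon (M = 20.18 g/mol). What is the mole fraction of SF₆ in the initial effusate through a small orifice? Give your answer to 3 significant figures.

0.441

Effusion rate of each component ∝ n_i/√M_i (partial pressure × 1/√M).
x_SF₆(eff) = (n_SF₆/√M_SF₆) / (n_SF₆/√M_SF₆ + n_Ne/√M_Ne)
= (4.79/√146.06) / (4.79/√146.06 + 2.26/√20.18) = 0.3963/(0.3963 + 0.5031) = 0.441.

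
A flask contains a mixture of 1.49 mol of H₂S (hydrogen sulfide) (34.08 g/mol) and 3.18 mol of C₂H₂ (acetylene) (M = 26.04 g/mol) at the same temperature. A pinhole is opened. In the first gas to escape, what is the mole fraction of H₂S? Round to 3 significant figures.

Rate_i ∝ x_i/√M_i (Graham's law weighted by mole fraction), so the effusate composition follows n_i/√M_i.
So x_H₂S in the escaping gas = (n_H₂S/√M_H₂S) / Σ(n_i/√M_i)
= (1.49/√34.08) / (1.49/√34.08 + 3.18/√26.04) = 0.2552/(0.2552 + 0.6232) = 0.291.

0.291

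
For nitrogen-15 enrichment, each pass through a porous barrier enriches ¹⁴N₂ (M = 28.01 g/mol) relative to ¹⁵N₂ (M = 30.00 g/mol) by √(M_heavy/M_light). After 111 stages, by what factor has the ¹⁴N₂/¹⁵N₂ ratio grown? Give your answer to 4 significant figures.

45.12

The single-stage factor is √(M_heavy/M_light), so 111 stages give [√(30.00/28.01)]^111 = (30.00/28.01)^(111/2).
= 1.07105^(111/2) = 45.12.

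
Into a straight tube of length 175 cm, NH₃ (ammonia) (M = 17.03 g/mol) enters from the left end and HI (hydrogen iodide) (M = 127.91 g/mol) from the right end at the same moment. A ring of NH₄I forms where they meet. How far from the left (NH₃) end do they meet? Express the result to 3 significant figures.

Distances travelled in equal time are proportional to diffusion rates, so d_NH₃/d_HI = √(M_HI/M_NH₃) = √(127.91/17.03) = 2.741.
With d_NH₃ + d_HI = 175 cm, d_HI = 175/(1 + 2.741) = 46.78 cm.
d_NH₃ = 175 − 46.78 = 128 cm.

128 cm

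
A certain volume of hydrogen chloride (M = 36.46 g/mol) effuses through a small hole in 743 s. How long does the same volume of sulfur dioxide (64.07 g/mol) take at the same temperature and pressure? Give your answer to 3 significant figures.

Since effusion rate ∝ 1/√M, t_SO₂/t_HCl = √(M_SO₂/M_HCl) = √(64.07/36.46) = √1.757 = 1.326.
So the time for SO₂ is 743 × 1.326 = 985 s.

985 s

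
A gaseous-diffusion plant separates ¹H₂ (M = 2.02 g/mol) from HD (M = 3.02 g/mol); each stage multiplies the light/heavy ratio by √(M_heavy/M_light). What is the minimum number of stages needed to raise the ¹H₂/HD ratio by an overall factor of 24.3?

Per stage α = (3.02/2.02)^(1/2) = 1.49505^0.5, giving ln α = 0.2011.
Need α^N ≥ 24.3 ⇒ N ≥ ln(24.3) / ln α = 3.190 / 0.2011 = 15.87.
Minimum whole number of stages: N = 16.

16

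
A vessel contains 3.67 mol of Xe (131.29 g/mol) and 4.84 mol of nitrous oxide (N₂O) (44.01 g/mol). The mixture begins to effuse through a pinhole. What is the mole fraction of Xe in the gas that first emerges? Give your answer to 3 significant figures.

0.305

The effusion rate of species i is ∝ p_i/√M_i ∝ n_i/√M_i.
Mole fraction of Xe in the effusate = (n_Xe/√M_Xe) / (n_Xe/√M_Xe + n_N₂O/√M_N₂O)
= (3.67/√131.29) / (3.67/√131.29 + 4.84/√44.01) = 0.3203/(0.3203 + 0.7296) = 0.305.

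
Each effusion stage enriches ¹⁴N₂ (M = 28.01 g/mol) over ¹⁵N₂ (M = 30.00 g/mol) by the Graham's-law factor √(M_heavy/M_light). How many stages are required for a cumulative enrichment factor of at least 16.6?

With α = √(30.00/28.01) per stage, ln α = ½ ln(1.07105) = 0.03432.
Need α^N ≥ 16.6 ⇒ N ≥ ln(16.6) / ln α = 2.809 / 0.03432 = 81.86.
Minimum whole number of stages: N = 82.

82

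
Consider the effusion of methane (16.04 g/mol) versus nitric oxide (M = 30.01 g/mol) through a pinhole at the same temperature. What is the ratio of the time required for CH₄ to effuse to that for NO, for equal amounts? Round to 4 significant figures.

0.7311

Since effusion rate ∝ 1/√M, t_CH₄/t_NO = √(M_CH₄/M_NO) = √(16.04/30.01) = √0.5345 = 0.7311.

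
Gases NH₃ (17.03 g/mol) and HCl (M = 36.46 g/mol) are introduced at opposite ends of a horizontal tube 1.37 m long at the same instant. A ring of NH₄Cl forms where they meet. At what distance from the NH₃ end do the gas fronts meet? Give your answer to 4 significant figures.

In equal time, each gas travels a distance ∝ its rate ∝ 1/√M, so d_NH₃/d_HCl = √(M_HCl/M_NH₃) = √(36.46/17.03) = 1.463.
With d_NH₃ + d_HCl = 1.37 m, d_HCl = 1.37/(1 + 1.463) = 0.5562 m.
d_NH₃ = 1.37 − 0.5562 = 0.8138 m.

0.8138 m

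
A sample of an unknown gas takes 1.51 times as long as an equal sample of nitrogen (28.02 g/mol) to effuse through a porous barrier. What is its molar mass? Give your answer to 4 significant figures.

63.89 g/mol

Using Graham's law: t_X/t_N₂ = √(M_X/M_N₂).
1.51 = √(M_X/28.02)
M_X = 28.02 × 1.51² = 28.02 × 2.280 = 63.89 g/mol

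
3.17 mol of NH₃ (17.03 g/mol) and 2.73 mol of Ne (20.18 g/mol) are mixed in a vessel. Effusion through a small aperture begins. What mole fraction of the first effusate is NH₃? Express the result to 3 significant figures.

0.558

Rate_i ∝ x_i/√M_i (Graham's law weighted by mole fraction), so the effusate composition follows n_i/√M_i.
So x_NH₃ in the escaping gas = (n_NH₃/√M_NH₃) / Σ(n_i/√M_i)
= (3.17/√17.03) / (3.17/√17.03 + 2.73/√20.18) = 0.7682/(0.7682 + 0.6077) = 0.558.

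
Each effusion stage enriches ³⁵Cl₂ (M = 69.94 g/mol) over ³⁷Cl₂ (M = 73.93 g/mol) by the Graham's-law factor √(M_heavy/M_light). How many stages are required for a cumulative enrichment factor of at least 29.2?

Per stage α = (73.93/69.94)^(1/2) = 1.05705^0.5, giving ln α = 0.02774.
Need α^N ≥ 29.2 ⇒ N ≥ ln(29.2) / ln α = 3.374 / 0.02774 = 121.63.
Rounding up, N = 122 stages.

122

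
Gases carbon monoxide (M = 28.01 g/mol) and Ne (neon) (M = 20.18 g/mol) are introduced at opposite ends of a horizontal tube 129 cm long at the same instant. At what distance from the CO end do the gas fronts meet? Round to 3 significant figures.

59.2 cm

The fronts meet when d_CO + d_Ne = L with d_CO/d_Ne = √(M_Ne/M_CO) (Graham's law). Here √(M_Ne/M_CO) = √(20.18/28.01) = 0.8488.
With d_CO + d_Ne = 129 cm, d_Ne = 129/(1 + 0.8488) = 69.78 cm.
d_CO = 129 − 69.78 = 59.2 cm.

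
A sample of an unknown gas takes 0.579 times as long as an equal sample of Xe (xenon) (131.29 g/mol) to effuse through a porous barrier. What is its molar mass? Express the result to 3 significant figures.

Graham's law gives t_X/t_Xe = √(M_X/M_Xe).
0.579 = √(M_X/131.29)
M_X = 131.29 × 0.579² = 131.29 × 0.3352 = 44.0 g/mol

44.0 g/mol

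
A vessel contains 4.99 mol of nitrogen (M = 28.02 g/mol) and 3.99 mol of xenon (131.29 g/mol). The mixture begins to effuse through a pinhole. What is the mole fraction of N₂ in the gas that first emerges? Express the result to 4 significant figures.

0.7302

Effusion rate of each component ∝ n_i/√M_i (partial pressure × 1/√M).
So x_N₂ in the escaping gas = (n_N₂/√M_N₂) / Σ(n_i/√M_i)
= (4.99/√28.02) / (4.99/√28.02 + 3.99/√131.29) = 0.9427/(0.9427 + 0.3482) = 0.7302.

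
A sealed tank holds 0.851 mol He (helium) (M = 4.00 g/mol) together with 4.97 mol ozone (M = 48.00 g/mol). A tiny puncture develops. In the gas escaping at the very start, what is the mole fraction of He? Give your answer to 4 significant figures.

0.3723

Effusion rate of each component ∝ n_i/√M_i (partial pressure × 1/√M).
x_He(eff) = (n_He/√M_He) / (n_He/√M_He + n_O₃/√M_O₃)
= (0.851/√4.00) / (0.851/√4.00 + 4.97/√48.00) = 0.4255/(0.4255 + 0.7174) = 0.3723.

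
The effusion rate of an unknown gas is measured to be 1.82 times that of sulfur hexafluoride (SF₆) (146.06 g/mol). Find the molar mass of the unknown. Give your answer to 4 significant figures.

By Graham's law, rate_X/rate_SF₆ = √(M_SF₆/M_X).
1.82 = √(146.06/M_X)
M_X = 146.06 / 1.82² = 146.06 / 3.312 = 44.09 g/mol

44.09 g/mol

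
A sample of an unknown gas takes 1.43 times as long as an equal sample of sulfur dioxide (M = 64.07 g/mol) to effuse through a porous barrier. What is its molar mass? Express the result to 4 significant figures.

131.0 g/mol

Since effusion rate ∝ 1/√M, t_X/t_SO₂ = √(M_X/M_SO₂).
1.43 = √(M_X/64.07)
M_X = 64.07 × 1.43² = 64.07 × 2.045 = 131.0 g/mol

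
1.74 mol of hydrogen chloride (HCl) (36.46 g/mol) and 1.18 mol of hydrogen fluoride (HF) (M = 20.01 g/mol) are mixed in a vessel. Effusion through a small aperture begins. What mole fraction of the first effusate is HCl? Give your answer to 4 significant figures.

0.5221

Each component's effusion rate ∝ (its partial pressure)·(1/√M) ∝ n_i/√M_i.
x_HCl(eff) = (n_HCl/√M_HCl) / (n_HCl/√M_HCl + n_HF/√M_HF)
= (1.74/√36.46) / (1.74/√36.46 + 1.18/√20.01) = 0.2882/(0.2882 + 0.2638) = 0.5221.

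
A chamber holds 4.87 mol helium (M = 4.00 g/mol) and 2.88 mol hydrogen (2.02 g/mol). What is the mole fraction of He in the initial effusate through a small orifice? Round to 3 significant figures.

Effusion rate of each component ∝ n_i/√M_i (partial pressure × 1/√M).
Mole fraction of He in the effusate = (n_He/√M_He) / (n_He/√M_He + n_H₂/√M_H₂)
= (4.87/√4.00) / (4.87/√4.00 + 2.88/√2.02) = 2.435/(2.435 + 2.026) = 0.546.

0.546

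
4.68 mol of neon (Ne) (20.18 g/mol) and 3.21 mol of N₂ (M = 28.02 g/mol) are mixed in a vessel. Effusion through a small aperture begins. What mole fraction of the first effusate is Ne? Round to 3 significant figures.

0.632

Rate_i ∝ x_i/√M_i (Graham's law weighted by mole fraction), so the effusate composition follows n_i/√M_i.
x_Ne(eff) = (n_Ne/√M_Ne) / (n_Ne/√M_Ne + n_N₂/√M_N₂)
= (4.68/√20.18) / (4.68/√20.18 + 3.21/√28.02) = 1.042/(1.042 + 0.6064) = 0.632.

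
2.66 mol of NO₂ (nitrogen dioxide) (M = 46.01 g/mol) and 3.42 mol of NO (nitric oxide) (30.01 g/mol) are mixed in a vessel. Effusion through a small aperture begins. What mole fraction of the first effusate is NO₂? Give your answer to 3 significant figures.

0.386

Effusion rate of each component ∝ n_i/√M_i (partial pressure × 1/√M).
Mole fraction of NO₂ in the effusate = (n_NO₂/√M_NO₂) / (n_NO₂/√M_NO₂ + n_NO/√M_NO)
= (2.66/√46.01) / (2.66/√46.01 + 3.42/√30.01) = 0.3922/(0.3922 + 0.6243) = 0.386.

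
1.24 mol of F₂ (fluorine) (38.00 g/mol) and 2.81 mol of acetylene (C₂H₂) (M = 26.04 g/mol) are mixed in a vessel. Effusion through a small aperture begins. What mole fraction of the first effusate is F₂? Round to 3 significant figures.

0.268

Effusion rate of each component ∝ n_i/√M_i (partial pressure × 1/√M).
Mole fraction of F₂ in the effusate = (n_F₂/√M_F₂) / (n_F₂/√M_F₂ + n_C₂H₂/√M_C₂H₂)
= (1.24/√38.00) / (1.24/√38.00 + 2.81/√26.04) = 0.2012/(0.2012 + 0.5507) = 0.268.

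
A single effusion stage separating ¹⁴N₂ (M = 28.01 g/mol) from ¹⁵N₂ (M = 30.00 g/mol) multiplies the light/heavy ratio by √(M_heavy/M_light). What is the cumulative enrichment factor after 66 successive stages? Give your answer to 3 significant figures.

9.63

After 66 stages the ratio has grown by (√(30.00/28.01))^66 = (30.00/28.01)^(66/2).
= 1.07105^33 = 9.63.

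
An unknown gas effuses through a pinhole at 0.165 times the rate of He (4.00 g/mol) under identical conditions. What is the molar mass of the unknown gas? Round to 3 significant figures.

147 g/mol

Using Graham's law: rate_X/rate_He = √(M_He/M_X).
0.165 = √(4.00/M_X)
M_X = 4.00 / 0.165² = 4.00 / 0.02723 = 147 g/mol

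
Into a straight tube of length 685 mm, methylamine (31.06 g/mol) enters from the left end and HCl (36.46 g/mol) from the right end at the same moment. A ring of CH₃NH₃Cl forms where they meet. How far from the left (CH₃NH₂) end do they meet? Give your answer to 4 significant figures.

356.2 mm

Graham's law gives d_CH₃NH₂/d_HCl = rate_CH₃NH₂/rate_HCl = √(M_HCl/M_CH₃NH₂) = √(36.46/31.06) = 1.083.
With d_CH₃NH₂ + d_HCl = 685 mm, d_HCl = 685/(1 + 1.083) = 328.8 mm.
d_CH₃NH₂ = 685 − 328.8 = 356.2 mm.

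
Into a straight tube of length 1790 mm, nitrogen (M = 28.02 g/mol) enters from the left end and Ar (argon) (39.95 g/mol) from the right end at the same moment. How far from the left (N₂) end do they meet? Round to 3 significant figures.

974 mm

The fronts meet when d_N₂ + d_Ar = L with d_N₂/d_Ar = √(M_Ar/M_N₂) (Graham's law). Here √(M_Ar/M_N₂) = √(39.95/28.02) = 1.194.
With d_N₂ + d_Ar = 1790 mm, d_Ar = 1790/(1 + 1.194) = 815.8 mm.
d_N₂ = 1790 − 815.8 = 974 mm.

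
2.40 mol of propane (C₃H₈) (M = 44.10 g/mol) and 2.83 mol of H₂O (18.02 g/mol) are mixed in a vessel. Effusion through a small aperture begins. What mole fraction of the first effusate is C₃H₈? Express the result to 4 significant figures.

Effusion rate of each component ∝ n_i/√M_i (partial pressure × 1/√M).
x_C₃H₈(eff) = (n_C₃H₈/√M_C₃H₈) / (n_C₃H₈/√M_C₃H₈ + n_H₂O/√M_H₂O)
= (2.40/√44.10) / (2.40/√44.10 + 2.83/√18.02) = 0.3614/(0.3614 + 0.6667) = 0.3515.

0.3515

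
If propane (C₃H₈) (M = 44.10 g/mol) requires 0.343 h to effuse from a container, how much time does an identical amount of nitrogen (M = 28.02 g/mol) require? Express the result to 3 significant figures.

0.273 h

By Graham's law, t_N₂/t_C₃H₈ = √(M_N₂/M_C₃H₈) = √(28.02/44.10) = √0.6354 = 0.7971.
So the time for N₂ is 0.343 × 0.7971 = 0.273 h.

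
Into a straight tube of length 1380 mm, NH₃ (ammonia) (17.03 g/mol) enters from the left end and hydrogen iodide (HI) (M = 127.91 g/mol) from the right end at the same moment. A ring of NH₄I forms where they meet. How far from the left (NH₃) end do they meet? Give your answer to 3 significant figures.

The fronts meet when d_NH₃ + d_HI = L with d_NH₃/d_HI = √(M_HI/M_NH₃) (Graham's law). Here √(M_HI/M_NH₃) = √(127.91/17.03) = 2.741.
With d_NH₃ + d_HI = 1380 mm, d_HI = 1380/(1 + 2.741) = 368.9 mm.
d_NH₃ = 1380 − 368.9 = 1010 mm.

1010 mm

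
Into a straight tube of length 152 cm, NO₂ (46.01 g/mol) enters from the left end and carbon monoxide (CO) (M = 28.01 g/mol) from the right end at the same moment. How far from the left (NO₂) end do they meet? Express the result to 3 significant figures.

The fronts meet when d_NO₂ + d_CO = L with d_NO₂/d_CO = √(M_CO/M_NO₂) (Graham's law). Here √(M_CO/M_NO₂) = √(28.01/46.01) = 0.7802.
With d_NO₂ + d_CO = 152 cm, d_CO = 152/(1 + 0.7802) = 85.38 cm.
d_NO₂ = 152 − 85.38 = 66.6 cm.

66.6 cm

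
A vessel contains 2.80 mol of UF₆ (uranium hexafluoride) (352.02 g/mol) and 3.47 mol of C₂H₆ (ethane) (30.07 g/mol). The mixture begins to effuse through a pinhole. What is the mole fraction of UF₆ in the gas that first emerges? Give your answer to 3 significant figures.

The effusion rate of species i is ∝ p_i/√M_i ∝ n_i/√M_i.
So x_UF₆ in the escaping gas = (n_UF₆/√M_UF₆) / Σ(n_i/√M_i)
= (2.80/√352.02) / (2.80/√352.02 + 3.47/√30.07) = 0.1492/(0.1492 + 0.6328) = 0.191.

0.191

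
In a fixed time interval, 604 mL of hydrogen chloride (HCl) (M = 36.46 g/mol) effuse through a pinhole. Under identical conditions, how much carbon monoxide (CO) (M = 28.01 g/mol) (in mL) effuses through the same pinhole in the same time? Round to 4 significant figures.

Graham's law gives rate_CO/rate_HCl = √(M_HCl/M_CO) = √(36.46/28.01) = √1.302 = 1.141.
So the volume for CO is 604 × 1.141 = 689.1 mL.

689.1 mL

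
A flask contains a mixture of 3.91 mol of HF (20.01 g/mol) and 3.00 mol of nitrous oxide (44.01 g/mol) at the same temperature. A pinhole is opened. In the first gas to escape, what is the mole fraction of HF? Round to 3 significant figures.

0.659

Rate_i ∝ x_i/√M_i (Graham's law weighted by mole fraction), so the effusate composition follows n_i/√M_i.
Mole fraction of HF in the effusate = (n_HF/√M_HF) / (n_HF/√M_HF + n_N₂O/√M_N₂O)
= (3.91/√20.01) / (3.91/√20.01 + 3.00/√44.01) = 0.8741/(0.8741 + 0.4522) = 0.659.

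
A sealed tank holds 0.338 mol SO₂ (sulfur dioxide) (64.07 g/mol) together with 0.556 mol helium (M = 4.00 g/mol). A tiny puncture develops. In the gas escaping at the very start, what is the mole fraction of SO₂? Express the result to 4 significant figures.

The effusion rate of species i is ∝ p_i/√M_i ∝ n_i/√M_i.
Mole fraction of SO₂ in the effusate = (n_SO₂/√M_SO₂) / (n_SO₂/√M_SO₂ + n_He/√M_He)
= (0.338/√64.07) / (0.338/√64.07 + 0.556/√4.00) = 0.04223/(0.04223 + 0.2780) = 0.1319.

0.1319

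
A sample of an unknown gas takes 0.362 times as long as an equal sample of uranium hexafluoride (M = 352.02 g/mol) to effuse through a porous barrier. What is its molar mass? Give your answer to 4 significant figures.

Using Graham's law: t_X/t_UF₆ = √(M_X/M_UF₆).
0.362 = √(M_X/352.02)
M_X = 352.02 × 0.362² = 352.02 × 0.1310 = 46.13 g/mol

46.13 g/mol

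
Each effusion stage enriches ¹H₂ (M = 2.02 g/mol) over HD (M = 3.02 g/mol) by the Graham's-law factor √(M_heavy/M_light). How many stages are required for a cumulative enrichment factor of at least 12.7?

13

Single-stage factor α = √(3.02/2.02), so ln α = ½ ln(1.49505) = 0.2011.
Need α^N ≥ 12.7 ⇒ N ≥ ln(12.7) / ln α = 2.542 / 0.2011 = 12.64.
Minimum whole number of stages: N = 13.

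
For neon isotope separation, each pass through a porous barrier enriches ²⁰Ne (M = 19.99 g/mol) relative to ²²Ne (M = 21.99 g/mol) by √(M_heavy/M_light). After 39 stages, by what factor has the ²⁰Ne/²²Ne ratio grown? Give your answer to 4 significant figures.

6.420

Each stage multiplies the ratio by α = √(21.99/19.99), so after 39 stages the overall factor is α^39 = (21.99/19.99)^(39/2).
= 1.10005^(39/2) = 6.420.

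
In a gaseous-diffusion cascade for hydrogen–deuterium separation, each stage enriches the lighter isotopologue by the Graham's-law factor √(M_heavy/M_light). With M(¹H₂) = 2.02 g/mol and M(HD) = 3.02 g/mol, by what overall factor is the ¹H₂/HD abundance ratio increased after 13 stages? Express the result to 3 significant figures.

13.7

Each stage multiplies the ratio by α = √(3.02/2.02), so after 13 stages the overall factor is α^13 = (3.02/2.02)^(13/2).
= 1.49505^(13/2) = 13.7.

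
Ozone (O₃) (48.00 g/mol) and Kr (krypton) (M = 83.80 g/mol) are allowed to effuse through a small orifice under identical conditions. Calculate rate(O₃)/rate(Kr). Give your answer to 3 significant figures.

Since effusion rate ∝ 1/√M, rate_O₃/rate_Kr = √(M_Kr/M_O₃) = √(83.80/48.00) = √1.746 = 1.32.

1.32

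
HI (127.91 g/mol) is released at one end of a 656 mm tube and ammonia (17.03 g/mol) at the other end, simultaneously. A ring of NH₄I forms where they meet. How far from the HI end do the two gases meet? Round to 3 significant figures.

175 mm

The fronts meet when d_HI + d_NH₃ = L with d_HI/d_NH₃ = √(M_NH₃/M_HI) (Graham's law). Here √(M_NH₃/M_HI) = √(17.03/127.91) = 0.3649.
With d_HI + d_NH₃ = 656 mm, d_NH₃ = 656/(1 + 0.3649) = 480.6 mm.
d_HI = 656 − 480.6 = 175 mm.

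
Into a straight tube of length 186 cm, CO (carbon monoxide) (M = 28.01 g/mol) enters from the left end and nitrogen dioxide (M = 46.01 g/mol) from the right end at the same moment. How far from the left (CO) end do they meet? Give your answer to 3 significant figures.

104 cm

In equal time, each gas travels a distance ∝ its rate ∝ 1/√M, so d_CO/d_NO₂ = √(M_NO₂/M_CO) = √(46.01/28.01) = 1.282.
With d_CO + d_NO₂ = 186 cm, d_NO₂ = 186/(1 + 1.282) = 81.52 cm.
d_CO = 186 − 81.52 = 104 cm.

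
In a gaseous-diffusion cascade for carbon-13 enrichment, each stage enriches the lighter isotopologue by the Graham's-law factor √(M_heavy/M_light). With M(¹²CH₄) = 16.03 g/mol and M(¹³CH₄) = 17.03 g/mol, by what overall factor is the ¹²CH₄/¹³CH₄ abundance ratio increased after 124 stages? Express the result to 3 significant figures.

42.6

After 124 stages the ratio has grown by (√(17.03/16.03))^124 = (17.03/16.03)^(124/2).
= 1.06238^62 = 42.6.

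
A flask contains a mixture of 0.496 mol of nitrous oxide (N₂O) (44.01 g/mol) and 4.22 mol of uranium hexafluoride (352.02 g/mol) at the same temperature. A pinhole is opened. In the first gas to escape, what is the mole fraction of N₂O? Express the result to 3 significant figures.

0.249

The effusion rate of species i is ∝ p_i/√M_i ∝ n_i/√M_i.
x_N₂O(eff) = (n_N₂O/√M_N₂O) / (n_N₂O/√M_N₂O + n_UF₆/√M_UF₆)
= (0.496/√44.01) / (0.496/√44.01 + 4.22/√352.02) = 0.07477/(0.07477 + 0.2249) = 0.249.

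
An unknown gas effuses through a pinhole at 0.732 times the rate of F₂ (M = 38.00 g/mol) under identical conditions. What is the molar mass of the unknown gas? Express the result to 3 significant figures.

By Graham's law, rate_X/rate_F₂ = √(M_F₂/M_X).
0.732 = √(38.00/M_X)
M_X = 38.00 / 0.732² = 38.00 / 0.5358 = 70.9 g/mol

70.9 g/mol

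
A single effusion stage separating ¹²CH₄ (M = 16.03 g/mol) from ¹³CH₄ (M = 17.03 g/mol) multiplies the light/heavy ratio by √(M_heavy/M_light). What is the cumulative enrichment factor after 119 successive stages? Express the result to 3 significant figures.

The single-stage factor is √(M_heavy/M_light), so 119 stages give [√(17.03/16.03)]^119 = (17.03/16.03)^(119/2).
= 1.06238^(119/2) = 36.6.

36.6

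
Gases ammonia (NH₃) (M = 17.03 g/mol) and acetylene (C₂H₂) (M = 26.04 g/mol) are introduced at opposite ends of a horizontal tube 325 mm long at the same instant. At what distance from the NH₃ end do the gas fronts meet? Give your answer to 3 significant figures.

In equal time, each gas travels a distance ∝ its rate ∝ 1/√M, so d_NH₃/d_C₂H₂ = √(M_C₂H₂/M_NH₃) = √(26.04/17.03) = 1.237.
With d_NH₃ + d_C₂H₂ = 325 mm, d_C₂H₂ = 325/(1 + 1.237) = 145.3 mm.
d_NH₃ = 325 − 145.3 = 180 mm.

180 mm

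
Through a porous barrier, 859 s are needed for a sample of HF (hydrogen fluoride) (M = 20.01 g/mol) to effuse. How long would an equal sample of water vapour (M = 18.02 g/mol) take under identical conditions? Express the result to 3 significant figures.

815 s

By Graham's law, t_H₂O/t_HF = √(M_H₂O/M_HF) = √(18.02/20.01) = √0.9005 = 0.9490.
So the time for H₂O is 859 × 0.9490 = 815 s.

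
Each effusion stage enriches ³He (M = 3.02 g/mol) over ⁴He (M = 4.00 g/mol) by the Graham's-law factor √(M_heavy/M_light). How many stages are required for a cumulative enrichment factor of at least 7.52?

15

Single-stage factor α = √(4.00/3.02), so ln α = ½ ln(1.32450) = 0.1405.
Need α^N ≥ 7.52 ⇒ N ≥ ln(7.52) / ln α = 2.018 / 0.1405 = 14.36.
So at least 15 stages are needed.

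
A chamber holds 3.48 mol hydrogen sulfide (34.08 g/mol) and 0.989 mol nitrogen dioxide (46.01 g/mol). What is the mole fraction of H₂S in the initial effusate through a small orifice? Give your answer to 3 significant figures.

0.803

Effusion rate of each component ∝ n_i/√M_i (partial pressure × 1/√M).
So x_H₂S in the escaping gas = (n_H₂S/√M_H₂S) / Σ(n_i/√M_i)
= (3.48/√34.08) / (3.48/√34.08 + 0.989/√46.01) = 0.5961/(0.5961 + 0.1458) = 0.803.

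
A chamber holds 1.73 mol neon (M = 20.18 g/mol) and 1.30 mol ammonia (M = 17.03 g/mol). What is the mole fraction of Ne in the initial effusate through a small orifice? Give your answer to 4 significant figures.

Rate_i ∝ x_i/√M_i (Graham's law weighted by mole fraction), so the effusate composition follows n_i/√M_i.
So x_Ne in the escaping gas = (n_Ne/√M_Ne) / Σ(n_i/√M_i)
= (1.73/√20.18) / (1.73/√20.18 + 1.30/√17.03) = 0.3851/(0.3851 + 0.3150) = 0.5501.

0.5501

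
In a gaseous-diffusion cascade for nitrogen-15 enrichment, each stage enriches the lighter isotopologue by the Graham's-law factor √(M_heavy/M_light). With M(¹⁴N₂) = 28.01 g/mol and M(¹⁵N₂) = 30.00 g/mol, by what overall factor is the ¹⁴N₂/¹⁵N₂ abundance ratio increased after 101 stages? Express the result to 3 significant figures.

Each stage multiplies the ratio by α = √(30.00/28.01), so after 101 stages the overall factor is α^101 = (30.00/28.01)^(101/2).
= 1.07105^(101/2) = 32.0.

32.0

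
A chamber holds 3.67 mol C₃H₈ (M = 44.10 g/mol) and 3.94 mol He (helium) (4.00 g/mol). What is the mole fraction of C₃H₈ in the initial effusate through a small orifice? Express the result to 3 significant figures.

0.219

Rate_i ∝ x_i/√M_i (Graham's law weighted by mole fraction), so the effusate composition follows n_i/√M_i.
x_C₃H₈(eff) = (n_C₃H₈/√M_C₃H₈) / (n_C₃H₈/√M_C₃H₈ + n_He/√M_He)
= (3.67/√44.10) / (3.67/√44.10 + 3.94/√4.00) = 0.5526/(0.5526 + 1.970) = 0.219.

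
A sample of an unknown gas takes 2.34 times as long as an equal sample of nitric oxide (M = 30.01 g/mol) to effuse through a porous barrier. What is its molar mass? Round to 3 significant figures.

164 g/mol

Since effusion rate ∝ 1/√M, t_X/t_NO = √(M_X/M_NO).
2.34 = √(M_X/30.01)
M_X = 30.01 × 2.34² = 30.01 × 5.476 = 164 g/mol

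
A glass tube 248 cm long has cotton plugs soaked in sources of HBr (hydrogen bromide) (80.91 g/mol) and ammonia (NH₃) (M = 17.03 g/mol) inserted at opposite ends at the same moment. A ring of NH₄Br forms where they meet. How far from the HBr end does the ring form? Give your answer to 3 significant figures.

Graham's law gives d_HBr/d_NH₃ = rate_HBr/rate_NH₃ = √(M_NH₃/M_HBr) = √(17.03/80.91) = 0.4588.
With d_HBr + d_NH₃ = 248 cm, d_NH₃ = 248/(1 + 0.4588) = 170.0 cm.
d_HBr = 248 − 170.0 = 78.0 cm.

78.0 cm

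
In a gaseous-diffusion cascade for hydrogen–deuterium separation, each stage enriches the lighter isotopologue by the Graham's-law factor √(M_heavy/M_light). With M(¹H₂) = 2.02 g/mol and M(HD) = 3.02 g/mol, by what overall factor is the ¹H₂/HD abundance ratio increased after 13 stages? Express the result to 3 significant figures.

The single-stage factor is √(M_heavy/M_light), so 13 stages give [√(3.02/2.02)]^13 = (3.02/2.02)^(13/2).
= 1.49505^(13/2) = 13.7.

13.7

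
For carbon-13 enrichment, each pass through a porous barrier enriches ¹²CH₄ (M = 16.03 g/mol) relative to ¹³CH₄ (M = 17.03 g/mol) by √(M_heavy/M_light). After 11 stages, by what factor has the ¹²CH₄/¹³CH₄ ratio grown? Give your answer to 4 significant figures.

1.395

Overall factor = α^11 with α = √(17.03/16.03), i.e. (17.03/16.03)^(11/2).
= 1.06238^(11/2) = 1.395.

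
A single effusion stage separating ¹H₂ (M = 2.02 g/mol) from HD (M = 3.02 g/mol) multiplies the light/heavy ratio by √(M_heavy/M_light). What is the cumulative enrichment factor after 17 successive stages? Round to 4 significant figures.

30.52

Each stage multiplies the ratio by α = √(3.02/2.02), so after 17 stages the overall factor is α^17 = (3.02/2.02)^(17/2).
= 1.49505^(17/2) = 30.52.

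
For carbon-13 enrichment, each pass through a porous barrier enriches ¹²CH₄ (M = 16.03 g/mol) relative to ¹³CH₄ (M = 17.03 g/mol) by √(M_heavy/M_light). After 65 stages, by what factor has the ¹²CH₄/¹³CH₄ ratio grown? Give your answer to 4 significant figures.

Each stage multiplies the ratio by α = √(17.03/16.03), so after 65 stages the overall factor is α^65 = (17.03/16.03)^(65/2).
= 1.06238^(65/2) = 7.147.

7.147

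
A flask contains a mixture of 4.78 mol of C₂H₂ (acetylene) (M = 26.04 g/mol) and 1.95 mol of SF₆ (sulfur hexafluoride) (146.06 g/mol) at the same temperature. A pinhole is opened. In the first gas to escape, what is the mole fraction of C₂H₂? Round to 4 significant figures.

Rate_i ∝ x_i/√M_i (Graham's law weighted by mole fraction), so the effusate composition follows n_i/√M_i.
Mole fraction of C₂H₂ in the effusate = (n_C₂H₂/√M_C₂H₂) / (n_C₂H₂/√M_C₂H₂ + n_SF₆/√M_SF₆)
= (4.78/√26.04) / (4.78/√26.04 + 1.95/√146.06) = 0.9367/(0.9367 + 0.1613) = 0.8531.

0.8531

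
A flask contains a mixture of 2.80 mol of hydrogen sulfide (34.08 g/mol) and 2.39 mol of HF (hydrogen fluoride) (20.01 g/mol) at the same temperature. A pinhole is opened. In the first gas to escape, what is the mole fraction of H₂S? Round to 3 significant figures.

0.473

Rate_i ∝ x_i/√M_i (Graham's law weighted by mole fraction), so the effusate composition follows n_i/√M_i.
x_H₂S(eff) = (n_H₂S/√M_H₂S) / (n_H₂S/√M_H₂S + n_HF/√M_HF)
= (2.80/√34.08) / (2.80/√34.08 + 2.39/√20.01) = 0.4796/(0.4796 + 0.5343) = 0.473.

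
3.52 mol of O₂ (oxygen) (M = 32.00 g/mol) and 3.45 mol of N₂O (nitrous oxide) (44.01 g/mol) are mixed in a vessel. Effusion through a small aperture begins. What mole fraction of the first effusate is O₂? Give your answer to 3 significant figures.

0.545

Each component's effusion rate ∝ (its partial pressure)·(1/√M) ∝ n_i/√M_i.
x_O₂(eff) = (n_O₂/√M_O₂) / (n_O₂/√M_O₂ + n_N₂O/√M_N₂O)
= (3.52/√32.00) / (3.52/√32.00 + 3.45/√44.01) = 0.6223/(0.6223 + 0.5200) = 0.545.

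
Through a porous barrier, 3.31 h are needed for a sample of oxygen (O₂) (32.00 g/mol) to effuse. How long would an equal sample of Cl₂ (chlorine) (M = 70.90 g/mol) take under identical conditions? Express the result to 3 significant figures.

From Graham's law, t_Cl₂/t_O₂ = √(M_Cl₂/M_O₂) = √(70.90/32.00) = √2.216 = 1.488.
So the time for Cl₂ is 3.31 × 1.488 = 4.93 h.

4.93 h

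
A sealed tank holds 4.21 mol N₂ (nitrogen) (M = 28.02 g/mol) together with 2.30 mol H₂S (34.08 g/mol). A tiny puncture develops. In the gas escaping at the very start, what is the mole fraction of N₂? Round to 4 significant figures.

0.6687

Effusion rate of each component ∝ n_i/√M_i (partial pressure × 1/√M).
x_N₂(eff) = (n_N₂/√M_N₂) / (n_N₂/√M_N₂ + n_H₂S/√M_H₂S)
= (4.21/√28.02) / (4.21/√28.02 + 2.30/√34.08) = 0.7953/(0.7953 + 0.3940) = 0.6687.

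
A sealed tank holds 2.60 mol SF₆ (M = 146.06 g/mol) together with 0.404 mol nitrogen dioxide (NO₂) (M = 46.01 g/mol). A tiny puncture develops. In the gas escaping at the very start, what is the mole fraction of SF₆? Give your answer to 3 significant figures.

0.783

Rate_i ∝ x_i/√M_i (Graham's law weighted by mole fraction), so the effusate composition follows n_i/√M_i.
So x_SF₆ in the escaping gas = (n_SF₆/√M_SF₆) / Σ(n_i/√M_i)
= (2.60/√146.06) / (2.60/√146.06 + 0.404/√46.01) = 0.2151/(0.2151 + 0.05956) = 0.783.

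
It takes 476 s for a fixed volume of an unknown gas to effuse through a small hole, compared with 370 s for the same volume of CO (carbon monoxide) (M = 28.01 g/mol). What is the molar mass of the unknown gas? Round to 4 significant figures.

By Graham's law, t_X/t_CO = √(M_X/M_CO).
476/370 = 1.286 = √(M_X/28.01)
M_X = 28.01 × 1.286² = 28.01 × 1.655 = 46.36 g/mol

46.36 g/mol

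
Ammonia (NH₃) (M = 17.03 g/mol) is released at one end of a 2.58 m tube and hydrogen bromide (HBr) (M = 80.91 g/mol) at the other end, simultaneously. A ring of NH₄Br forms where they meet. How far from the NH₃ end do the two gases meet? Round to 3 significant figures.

Distances travelled in equal time are proportional to diffusion rates, so d_NH₃/d_HBr = √(M_HBr/M_NH₃) = √(80.91/17.03) = 2.180.
With d_NH₃ + d_HBr = 2.58 m, d_HBr = 2.58/(1 + 2.180) = 0.8114 m.
d_NH₃ = 2.58 − 0.8114 = 1.77 m.

1.77 m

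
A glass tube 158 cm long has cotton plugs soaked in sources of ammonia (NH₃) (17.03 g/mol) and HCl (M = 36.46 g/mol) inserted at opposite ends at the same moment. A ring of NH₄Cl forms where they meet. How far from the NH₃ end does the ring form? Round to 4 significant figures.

In equal time, each gas travels a distance ∝ its rate ∝ 1/√M, so d_NH₃/d_HCl = √(M_HCl/M_NH₃) = √(36.46/17.03) = 1.463.
With d_NH₃ + d_HCl = 158 cm, d_HCl = 158/(1 + 1.463) = 64.14 cm.
d_NH₃ = 158 − 64.14 = 93.86 cm.

93.86 cm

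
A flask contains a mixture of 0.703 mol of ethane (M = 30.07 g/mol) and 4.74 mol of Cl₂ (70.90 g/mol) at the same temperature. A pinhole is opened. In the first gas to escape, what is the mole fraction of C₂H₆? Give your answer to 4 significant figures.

Effusion rate of each component ∝ n_i/√M_i (partial pressure × 1/√M).
Mole fraction of C₂H₆ in the effusate = (n_C₂H₆/√M_C₂H₆) / (n_C₂H₆/√M_C₂H₆ + n_Cl₂/√M_Cl₂)
= (0.703/√30.07) / (0.703/√30.07 + 4.74/√70.90) = 0.1282/(0.1282 + 0.5629) = 0.1855.

0.1855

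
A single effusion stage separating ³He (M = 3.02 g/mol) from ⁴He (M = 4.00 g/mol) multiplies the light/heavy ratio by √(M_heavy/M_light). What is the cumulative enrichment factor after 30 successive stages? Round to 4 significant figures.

67.73

After 30 stages the ratio has grown by (√(4.00/3.02))^30 = (4.00/3.02)^(30/2).
= 1.32450^15 = 67.73.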